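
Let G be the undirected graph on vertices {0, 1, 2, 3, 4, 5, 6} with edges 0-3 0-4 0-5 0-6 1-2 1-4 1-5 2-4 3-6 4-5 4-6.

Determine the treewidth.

2

A width-2 tree decomposition is:
Bags: B1 = {1, 4, 5}  B2 = {0, 4, 5}  B3 = {1, 2, 4}  B4 = {0, 4, 6}  B5 = {0, 3, 6}
Tree: B1–B2, B1–B3, B2–B4, B4–B5
Each bag holds 3 vertices, so the decomposition has width 2, which upper-bounds the treewidth. On the other hand G contains the 3-clique {0, 3, 6}. A clique must lie in a single bag of any decomposition, so no decomposition can have width below 2. Hence tw(G) = 2 exactly.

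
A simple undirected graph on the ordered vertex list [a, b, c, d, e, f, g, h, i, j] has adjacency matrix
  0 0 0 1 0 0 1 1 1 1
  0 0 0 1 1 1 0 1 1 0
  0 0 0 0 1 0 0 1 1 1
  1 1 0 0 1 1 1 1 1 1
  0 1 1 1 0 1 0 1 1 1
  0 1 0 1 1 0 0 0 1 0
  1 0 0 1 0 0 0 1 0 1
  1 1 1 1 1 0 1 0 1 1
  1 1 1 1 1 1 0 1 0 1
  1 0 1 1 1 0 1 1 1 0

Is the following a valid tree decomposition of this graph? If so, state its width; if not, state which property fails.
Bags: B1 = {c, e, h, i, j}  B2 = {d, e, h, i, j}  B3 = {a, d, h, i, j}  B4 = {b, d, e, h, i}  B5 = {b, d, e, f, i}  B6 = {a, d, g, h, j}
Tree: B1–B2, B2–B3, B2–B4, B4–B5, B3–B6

Yes; width 4.

Checking the three conditions: (i) the bags cover all of {a, b, c, d, e, f, g, h, i, j}; (ii) for each edge, some bag contains both endpoints; (iii) the bags containing any fixed vertex form a subtree. All hold, so the decomposition is valid with width 5 − 1 = 4.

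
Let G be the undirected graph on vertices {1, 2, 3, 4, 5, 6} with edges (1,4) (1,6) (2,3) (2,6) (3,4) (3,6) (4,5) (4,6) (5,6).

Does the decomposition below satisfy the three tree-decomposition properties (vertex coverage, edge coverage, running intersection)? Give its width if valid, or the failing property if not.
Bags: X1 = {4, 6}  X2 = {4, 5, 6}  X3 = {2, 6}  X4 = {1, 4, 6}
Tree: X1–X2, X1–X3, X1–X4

No — vertex 3 appears in no bag.

A tree decomposition must satisfy three properties: every vertex lies in some bag; for every edge, both endpoints lie together in some bag; and for every vertex, the bags containing it form a connected subtree. Here vertex 3 appears in no bag, so the decomposition is invalid.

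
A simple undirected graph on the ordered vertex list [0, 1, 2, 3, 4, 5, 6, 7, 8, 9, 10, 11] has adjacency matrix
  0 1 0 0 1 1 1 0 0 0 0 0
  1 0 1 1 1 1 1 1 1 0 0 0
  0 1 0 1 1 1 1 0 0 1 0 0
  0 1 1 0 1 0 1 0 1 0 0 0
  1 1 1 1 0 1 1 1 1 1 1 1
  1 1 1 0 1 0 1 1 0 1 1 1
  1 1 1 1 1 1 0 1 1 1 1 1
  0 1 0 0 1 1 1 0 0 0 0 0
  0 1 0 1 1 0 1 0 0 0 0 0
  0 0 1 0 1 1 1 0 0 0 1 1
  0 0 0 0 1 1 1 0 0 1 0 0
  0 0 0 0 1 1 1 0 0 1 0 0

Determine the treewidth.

4

A width-4 tree decomposition is:
Bags: B1 = {1, 2, 4, 5, 6}  B2 = {2, 4, 5, 6, 9}  B3 = {4, 5, 6, 9, 11}  B4 = {0, 1, 4, 5, 6}  B5 = {1, 2, 3, 4, 6}  B6 = {1, 4, 5, 6, 7}  B7 = {4, 5, 6, 9, 10}  B8 = {1, 3, 4, 6, 8}
Tree: B1–B2, B2–B3, B1–B4, B1–B5, B4–B6, B3–B7, B5–B8
Each bag holds 5 vertices, so the decomposition has width 4, which upper-bounds the treewidth. For the lower bound, the 5 vertices {1, 3, 4, 6, 8} are pairwise adjacent, and any tree decomposition puts a clique entirely inside one bag — forcing width ≥ 4. The upper and lower bounds meet at 4, so that is the treewidth.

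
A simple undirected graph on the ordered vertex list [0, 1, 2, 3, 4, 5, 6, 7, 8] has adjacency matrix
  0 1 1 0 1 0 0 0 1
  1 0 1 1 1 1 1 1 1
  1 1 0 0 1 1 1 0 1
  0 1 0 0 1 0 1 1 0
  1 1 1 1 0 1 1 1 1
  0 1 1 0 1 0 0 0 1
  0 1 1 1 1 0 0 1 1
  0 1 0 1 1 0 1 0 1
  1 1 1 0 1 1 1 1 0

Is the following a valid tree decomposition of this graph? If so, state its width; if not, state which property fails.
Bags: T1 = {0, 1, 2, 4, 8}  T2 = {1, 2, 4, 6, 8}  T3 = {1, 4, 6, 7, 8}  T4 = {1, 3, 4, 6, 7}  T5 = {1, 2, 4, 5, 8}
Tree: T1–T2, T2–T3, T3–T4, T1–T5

Yes; width 4.

Vertex coverage: the bags together contain {0, 1, 2, 3, 4, 5, 6, 7, 8}, the full vertex set. Edge coverage: each edge of G has both endpoints in at least one bag. Running intersection: for every vertex, the bags containing it form a connected subtree. All three properties hold, so this is a valid tree decomposition of width max|bag| − 1 = 4, and hence tw(G) ≤ 4.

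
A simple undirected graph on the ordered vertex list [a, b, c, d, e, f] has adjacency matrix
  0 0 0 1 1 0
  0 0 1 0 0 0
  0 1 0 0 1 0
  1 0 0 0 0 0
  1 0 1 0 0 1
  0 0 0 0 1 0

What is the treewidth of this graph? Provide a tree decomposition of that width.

Every bag has size at most 2, so the width is 2 − 1 = 1 and tw(G) ≤ 1. Any graph with an edge has treewidth ≥ 1, and G has the edge a–e. Hence tw(G) = 1 exactly.

Treewidth 1.
One optimal decomposition is:
Bags: B1 = {a, e}  B2 = {a, d}  B3 = {c, e}  B4 = {b, c}  B5 = {e, f}
Tree: B1–B2, B1–B3, B3–B4, B3–B5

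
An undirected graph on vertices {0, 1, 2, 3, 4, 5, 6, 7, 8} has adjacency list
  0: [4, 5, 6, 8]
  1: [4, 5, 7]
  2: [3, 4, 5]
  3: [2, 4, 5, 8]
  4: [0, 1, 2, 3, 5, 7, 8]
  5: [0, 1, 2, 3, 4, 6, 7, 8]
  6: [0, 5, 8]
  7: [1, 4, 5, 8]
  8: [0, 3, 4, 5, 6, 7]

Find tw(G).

A width-3 tree decomposition is:
Bags: B1 = {0, 5, 6, 8}  B2 = {0, 4, 5, 8}  B3 = {3, 4, 5, 8}  B4 = {2, 3, 4, 5}  B5 = {4, 5, 7, 8}  B6 = {1, 4, 5, 7}
Tree: B1–B2, B2–B3, B3–B4, B3–B5, B5–B6
Every bag has size at most 4, so the width is 4 − 1 = 3 and tw(G) ≤ 3. On the other hand G contains the 4-clique {0, 4, 5, 8}. A clique must lie in a single bag of any decomposition, so no decomposition can have width below 3. The upper and lower bounds meet at 3, so that is the treewidth.

3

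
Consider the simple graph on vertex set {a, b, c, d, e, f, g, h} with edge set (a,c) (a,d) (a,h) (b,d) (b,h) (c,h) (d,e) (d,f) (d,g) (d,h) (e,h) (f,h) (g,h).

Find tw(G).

A width-2 tree decomposition is:
Bags: B1 = {d, e, h}  B2 = {b, d, h}  B3 = {d, g, h}  B4 = {a, d, h}  B5 = {a, c, h}  B6 = {d, f, h}
Tree: B1–B2, B2–B3, B2–B4, B4–B5, B4–B6
The largest bag has 3 vertices, giving width 2; this decomposition certifies tw(G) ≤ 2. For the lower bound, the 3 vertices {d, f, h} are pairwise adjacent, and any tree decomposition puts a clique entirely inside one bag — forcing width ≥ 2. The upper and lower bounds meet at 2, so that is the treewidth.

2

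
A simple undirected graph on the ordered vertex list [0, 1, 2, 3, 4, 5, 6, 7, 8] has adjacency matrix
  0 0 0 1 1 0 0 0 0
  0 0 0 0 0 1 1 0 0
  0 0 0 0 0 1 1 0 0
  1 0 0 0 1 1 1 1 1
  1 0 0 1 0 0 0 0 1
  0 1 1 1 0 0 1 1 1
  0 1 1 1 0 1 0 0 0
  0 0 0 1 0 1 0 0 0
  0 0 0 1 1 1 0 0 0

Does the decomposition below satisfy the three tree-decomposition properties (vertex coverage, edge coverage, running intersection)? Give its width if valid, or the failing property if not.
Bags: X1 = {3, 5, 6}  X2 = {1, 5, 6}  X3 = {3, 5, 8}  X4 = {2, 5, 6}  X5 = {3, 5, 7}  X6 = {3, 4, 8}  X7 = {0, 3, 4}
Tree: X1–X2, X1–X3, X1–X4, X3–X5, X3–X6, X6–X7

Vertex coverage: the bags together contain {0, 1, 2, 3, 4, 5, 6, 7, 8}, the full vertex set. Edge coverage: each edge of G has both endpoints in at least one bag. Running intersection: for every vertex, the bags containing it form a connected subtree. All three properties hold, so this is a valid tree decomposition of width max|bag| − 1 = 2, and hence tw(G) ≤ 2.

Yes; width 2.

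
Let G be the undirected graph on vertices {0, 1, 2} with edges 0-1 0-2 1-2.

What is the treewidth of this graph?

A width-2 tree decomposition is:
Bags: B1 = {0, 1, 2}
Tree: (single bag)
With just one bag of size 3, the width is 3 − 1 = 2, so tw(G) ≤ 2. On the other hand G contains the 3-clique {0, 1, 2}. A clique must lie in a single bag of any decomposition, so no decomposition can have width below 2. Combining the bounds, tw(G) = 2.

2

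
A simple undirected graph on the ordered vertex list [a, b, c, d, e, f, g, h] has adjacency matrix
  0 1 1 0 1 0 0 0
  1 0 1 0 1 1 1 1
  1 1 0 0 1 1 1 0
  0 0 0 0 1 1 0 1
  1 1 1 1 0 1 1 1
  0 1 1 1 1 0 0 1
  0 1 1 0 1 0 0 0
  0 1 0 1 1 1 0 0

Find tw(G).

3

A width-3 tree decomposition is:
Bags: B1 = {b, c, e, f}  B2 = {b, e, f, h}  B3 = {b, c, e, g}  B4 = {d, e, f, h}  B5 = {a, b, c, e}
Tree: B1–B2, B1–B3, B2–B4, B1–B5
Every bag has size at most 4, so the width is 4 − 1 = 3 and tw(G) ≤ 3. For the lower bound, the 4 vertices {d, e, f, h} are pairwise adjacent, and any tree decomposition puts a clique entirely inside one bag — forcing width ≥ 3. Therefore the treewidth is 3.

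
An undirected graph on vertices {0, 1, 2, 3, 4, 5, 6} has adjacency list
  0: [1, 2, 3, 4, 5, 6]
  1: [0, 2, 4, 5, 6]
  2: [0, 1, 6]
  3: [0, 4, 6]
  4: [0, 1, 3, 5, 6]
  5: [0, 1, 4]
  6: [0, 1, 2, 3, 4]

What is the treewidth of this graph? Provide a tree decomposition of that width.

Every bag has size at most 4, so the width is 4 − 1 = 3 and tw(G) ≤ 3. Conversely, {0, 1, 2, 6} is a clique of size 4, and the vertices of any clique must share a bag in every tree decomposition; so some bag has ≥ 4 vertices and tw(G) ≥ 3. Therefore the treewidth is 3.

Treewidth 3.
Bags: B1 = {0, 1, 4, 6}  B2 = {0, 3, 4, 6}  B3 = {0, 1, 4, 5}  B4 = {0, 1, 2, 6}
Tree: B1–B2, B1–B3, B1–B4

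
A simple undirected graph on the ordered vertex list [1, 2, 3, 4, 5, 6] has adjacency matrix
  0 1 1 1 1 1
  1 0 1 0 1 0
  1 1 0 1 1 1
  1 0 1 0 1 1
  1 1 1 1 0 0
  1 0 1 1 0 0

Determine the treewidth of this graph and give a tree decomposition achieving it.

Treewidth 3.
One optimal decomposition is:
Bags: B1 = {1, 3, 4, 5}  B2 = {1, 2, 3, 5}  B3 = {1, 3, 4, 6}
Tree: B1–B2, B1–B3

The largest bag has 4 vertices, giving width 3; this decomposition certifies tw(G) ≤ 3. For the lower bound, the 4 vertices {1, 2, 3, 5} are pairwise adjacent, and any tree decomposition puts a clique entirely inside one bag — forcing width ≥ 3. Hence tw(G) = 3 exactly.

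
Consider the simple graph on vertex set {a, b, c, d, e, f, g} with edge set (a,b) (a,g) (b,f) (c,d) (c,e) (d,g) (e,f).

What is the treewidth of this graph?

A width-2 tree decomposition is:
Bags: B1 = {b, e, f}  B2 = {b, c, e}  B3 = {b, c, d}  B4 = {b, d, g}  B5 = {a, b, g}
Tree: B1–B2, B2–B3, B3–B4, B4–B5
The largest bag has 3 vertices, giving width 2; this decomposition certifies tw(G) ≤ 2. The edges b–f–e–c–d–g–a–b form a cycle, so G is not a tree and its treewidth is at least 2. The upper and lower bounds meet at 2, so that is the treewidth.

2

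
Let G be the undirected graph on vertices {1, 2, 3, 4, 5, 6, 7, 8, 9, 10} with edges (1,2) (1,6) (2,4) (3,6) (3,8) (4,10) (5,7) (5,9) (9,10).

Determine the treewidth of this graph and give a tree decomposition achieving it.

Treewidth 1.
One optimal decomposition is:
Bags: B1 = {3, 8}  B2 = {3, 6}  B3 = {1, 6}  B4 = {1, 2}  B5 = {2, 4}  B6 = {4, 10}  B7 = {9, 10}  B8 = {5, 9}  B9 = {5, 7}
Tree: B1–B2, B2–B3, B3–B4, B4–B5, B5–B6, B6–B7, B7–B8, B8–B9

Each bag holds 2 vertices, so the decomposition has width 1, which upper-bounds the treewidth. G has an edge, so its treewidth is at least 1. Therefore the treewidth is 1.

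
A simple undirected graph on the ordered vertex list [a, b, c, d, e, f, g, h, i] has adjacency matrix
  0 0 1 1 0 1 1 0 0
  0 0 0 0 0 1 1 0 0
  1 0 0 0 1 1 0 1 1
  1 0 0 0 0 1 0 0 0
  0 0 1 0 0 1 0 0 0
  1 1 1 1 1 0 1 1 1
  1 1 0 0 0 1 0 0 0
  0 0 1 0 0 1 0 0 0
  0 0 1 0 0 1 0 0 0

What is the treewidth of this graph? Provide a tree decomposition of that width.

Every bag has size at most 3, so the width is 3 − 1 = 2 and tw(G) ≤ 2. On the other hand G contains the 3-clique {a, d, f}. A clique must lie in a single bag of any decomposition, so no decomposition can have width below 2. The upper and lower bounds meet at 2, so that is the treewidth.

Treewidth 2.
One such decomposition:
Bags: B1 = {a, f, g}  B2 = {a, c, f}  B3 = {b, f, g}  B4 = {c, f, i}  B5 = {a, d, f}  B6 = {c, f, h}  B7 = {c, e, f}
Tree: B1–B2, B1–B3, B2–B4, B2–B5, B4–B6, B2–B7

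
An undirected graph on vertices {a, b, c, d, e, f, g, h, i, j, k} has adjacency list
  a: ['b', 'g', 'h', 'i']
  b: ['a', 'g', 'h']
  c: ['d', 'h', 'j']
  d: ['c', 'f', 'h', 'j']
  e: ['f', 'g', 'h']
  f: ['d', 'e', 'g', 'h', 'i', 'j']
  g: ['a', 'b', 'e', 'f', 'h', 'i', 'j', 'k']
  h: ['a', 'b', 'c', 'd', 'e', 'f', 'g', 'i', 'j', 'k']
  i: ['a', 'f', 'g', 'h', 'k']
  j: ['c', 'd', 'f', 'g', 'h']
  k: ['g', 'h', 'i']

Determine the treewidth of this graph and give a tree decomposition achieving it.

Every bag has size at most 4, so the width is 4 − 1 = 3 and tw(G) ≤ 3. Conversely, {c, d, h, j} is a clique of size 4, and the vertices of any clique must share a bag in every tree decomposition; so some bag has ≥ 4 vertices and tw(G) ≥ 3. The upper and lower bounds meet at 3, so that is the treewidth.

Treewidth 3.
One optimal decomposition is:
Bags: B1 = {f, g, h, j}  B2 = {d, f, h, j}  B3 = {c, d, h, j}  B4 = {f, g, h, i}  B5 = {a, g, h, i}  B6 = {e, f, g, h}  B7 = {a, b, g, h}  B8 = {g, h, i, k}
Tree: B1–B2, B2–B3, B1–B4, B4–B5, B1–B6, B5–B7, B4–B8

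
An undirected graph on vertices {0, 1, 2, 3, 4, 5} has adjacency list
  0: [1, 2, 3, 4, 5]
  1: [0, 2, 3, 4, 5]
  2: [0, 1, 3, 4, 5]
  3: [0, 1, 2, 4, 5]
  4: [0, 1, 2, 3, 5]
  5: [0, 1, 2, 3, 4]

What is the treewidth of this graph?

5

A width-5 tree decomposition is:
Bags: B1 = {0, 1, 2, 3, 4, 5}
Tree: (single bag)
A single bag containing all 6 vertices is trivially a valid decomposition of width 5. For the lower bound, the 6 vertices {0, 1, 2, 3, 4, 5} are pairwise adjacent, and any tree decomposition puts a clique entirely inside one bag — forcing width ≥ 5. Therefore the treewidth is 5.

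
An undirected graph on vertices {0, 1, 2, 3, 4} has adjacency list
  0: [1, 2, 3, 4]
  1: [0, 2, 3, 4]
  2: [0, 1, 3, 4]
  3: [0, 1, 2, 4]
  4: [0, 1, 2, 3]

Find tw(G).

4

A width-4 tree decomposition is:
Bags: B1 = {0, 1, 2, 3, 4}
Tree: (single bag)
A single bag containing all 5 vertices is trivially a valid decomposition of width 4. Conversely, {0, 1, 2, 3, 4} is a clique of size 5, and the vertices of any clique must share a bag in every tree decomposition; so some bag has ≥ 5 vertices and tw(G) ≥ 4. Therefore the treewidth is 4.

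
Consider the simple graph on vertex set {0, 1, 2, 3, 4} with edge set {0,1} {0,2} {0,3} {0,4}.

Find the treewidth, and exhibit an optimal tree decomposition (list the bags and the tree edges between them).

Every bag has size at most 2, so the width is 2 − 1 = 1 and tw(G) ≤ 1. G has an edge, so its treewidth is at least 1. Combining the bounds, tw(G) = 1.

Treewidth 1.
Bags: B1 = {0, 1}  B2 = {0, 3}  B3 = {0, 2}  B4 = {0, 4}
Tree: B1–B2, B2–B3, B3–B4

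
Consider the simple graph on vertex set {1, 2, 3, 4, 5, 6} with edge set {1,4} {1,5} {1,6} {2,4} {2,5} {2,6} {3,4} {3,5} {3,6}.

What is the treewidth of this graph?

A width-3 tree decomposition is:
Bags: B1 = {3, 4, 5, 6}  B2 = {2, 4, 5, 6}  B3 = {1, 4, 5, 6}
Tree: B1–B2, B2–B3
Each bag holds 4 vertices, so the decomposition has width 3, which upper-bounds the treewidth. For the lower bound: the 4 vertex sets {3,6}, {2,5}, {4}, {1} are disjoint, each induces a connected subgraph, and every pair is joined by at least one edge of G. Contracting each set to a single vertex therefore yields K_{4} as a minor, and since treewidth is minor-monotone, tw(G) ≥ tw(K_{4}) = 3. Therefore the treewidth is 3.

3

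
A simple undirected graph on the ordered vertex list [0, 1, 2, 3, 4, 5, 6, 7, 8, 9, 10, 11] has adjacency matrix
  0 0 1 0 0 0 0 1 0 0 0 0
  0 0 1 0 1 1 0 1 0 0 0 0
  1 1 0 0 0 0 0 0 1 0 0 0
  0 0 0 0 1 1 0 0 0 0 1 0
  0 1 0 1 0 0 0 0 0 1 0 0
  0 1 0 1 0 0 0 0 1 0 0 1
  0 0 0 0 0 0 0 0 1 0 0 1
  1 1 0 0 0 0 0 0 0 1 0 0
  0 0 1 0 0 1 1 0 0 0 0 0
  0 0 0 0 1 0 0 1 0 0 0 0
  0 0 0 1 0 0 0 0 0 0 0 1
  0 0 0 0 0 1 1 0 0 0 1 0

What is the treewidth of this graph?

A width-3 tree decomposition is:
Bags: B1 = {6, 8, 10, 11}  B2 = {5, 8, 10, 11}  B3 = {3, 5, 8, 10}  B4 = {2, 3, 5, 8}  B5 = {1, 2, 3, 5}  B6 = {1, 2, 3, 4}  B7 = {0, 1, 2, 4}  B8 = {0, 1, 4, 7}  B9 = {0, 4, 7, 9}
Tree: B1–B2, B2–B3, B3–B4, B4–B5, B5–B6, B6–B7, B7–B8, B8–B9
The largest bag has 4 vertices, giving width 3; this decomposition certifies tw(G) ≤ 3. For the lower bound: the 4 vertex sets {6,10,11}, {8}, {5}, {1,2,3,4} are disjoint, each induces a connected subgraph, and every pair is joined by at least one edge of G. Contracting each set to a single vertex therefore yields K_{4} as a minor, and since treewidth is minor-monotone, tw(G) ≥ tw(K_{4}) = 3. Combining the bounds, tw(G) = 3.

3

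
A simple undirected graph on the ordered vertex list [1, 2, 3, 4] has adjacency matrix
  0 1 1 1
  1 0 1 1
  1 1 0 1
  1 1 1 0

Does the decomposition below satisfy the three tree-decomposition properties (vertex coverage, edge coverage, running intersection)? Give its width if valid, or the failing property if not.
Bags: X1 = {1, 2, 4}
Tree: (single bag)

A tree decomposition must satisfy three properties: every vertex lies in some bag; for every edge, both endpoints lie together in some bag; and for every vertex, the bags containing it form a connected subtree. Here vertex 3 appears in no bag, so the decomposition is invalid.

No — vertex 3 appears in no bag.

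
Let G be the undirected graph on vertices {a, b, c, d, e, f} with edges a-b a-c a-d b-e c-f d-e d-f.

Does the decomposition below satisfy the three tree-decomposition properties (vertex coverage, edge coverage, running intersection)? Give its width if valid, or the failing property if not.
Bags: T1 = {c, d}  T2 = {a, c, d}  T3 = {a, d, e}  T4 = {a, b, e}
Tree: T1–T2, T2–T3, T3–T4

A tree decomposition must satisfy three properties: every vertex lies in some bag; for every edge, both endpoints lie together in some bag; and for every vertex, the bags containing it form a connected subtree. Here vertex f appears in no bag, so the decomposition is invalid.

No — vertex f appears in no bag.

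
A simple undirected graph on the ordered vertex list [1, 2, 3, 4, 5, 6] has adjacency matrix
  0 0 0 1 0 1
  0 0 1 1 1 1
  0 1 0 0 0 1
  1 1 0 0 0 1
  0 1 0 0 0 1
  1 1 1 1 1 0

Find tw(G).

2

A width-2 tree decomposition is:
Bags: B1 = {2, 4, 6}  B2 = {1, 4, 6}  B3 = {2, 3, 6}  B4 = {2, 5, 6}
Tree: B1–B2, B1–B3, B3–B4
Every bag has size at most 3, so the width is 3 − 1 = 2 and tw(G) ≤ 2. Conversely, {1, 4, 6} is a clique of size 3, and the vertices of any clique must share a bag in every tree decomposition; so some bag has ≥ 3 vertices and tw(G) ≥ 2. Therefore the treewidth is 2.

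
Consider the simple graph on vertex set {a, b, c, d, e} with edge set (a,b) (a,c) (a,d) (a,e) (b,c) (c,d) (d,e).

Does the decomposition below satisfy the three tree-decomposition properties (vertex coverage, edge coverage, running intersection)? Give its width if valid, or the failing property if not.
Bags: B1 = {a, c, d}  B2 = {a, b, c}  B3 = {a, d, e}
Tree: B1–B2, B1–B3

Every vertex of G appears in some bag (union = {a, b, c, d, e}); every edge is covered by a bag; and for each vertex v the set of bags containing v is connected in the bag tree. The decomposition is therefore valid. The largest bag has 3 vertices, so the width is 2.

Yes; width 2.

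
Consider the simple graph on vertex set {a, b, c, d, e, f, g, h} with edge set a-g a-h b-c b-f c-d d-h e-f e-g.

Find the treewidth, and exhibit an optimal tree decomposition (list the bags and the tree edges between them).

Every bag has size at most 3, so the width is 3 − 1 = 2 and tw(G) ≤ 2. The edges e–g–a–h–d–c–b–f–e form a cycle, so G is not a tree and its treewidth is at least 2. The upper and lower bounds meet at 2, so that is the treewidth.

Treewidth 2.
One such decomposition:
Bags: B1 = {a, e, g}  B2 = {a, e, h}  B3 = {d, e, h}  B4 = {c, d, e}  B5 = {b, c, e}  B6 = {b, e, f}
Tree: B1–B2, B2–B3, B3–B4, B4–B5, B5–B6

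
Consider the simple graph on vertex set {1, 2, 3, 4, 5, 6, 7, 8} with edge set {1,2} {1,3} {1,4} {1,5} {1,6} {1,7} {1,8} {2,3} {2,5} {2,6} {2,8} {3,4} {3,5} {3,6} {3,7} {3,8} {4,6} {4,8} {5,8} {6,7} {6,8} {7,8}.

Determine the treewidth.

4

A width-4 tree decomposition is:
Bags: B1 = {1, 2, 3, 6, 8}  B2 = {1, 3, 4, 6, 8}  B3 = {1, 3, 6, 7, 8}  B4 = {1, 2, 3, 5, 8}
Tree: B1–B2, B2–B3, B1–B4
The largest bag has 5 vertices, giving width 4; this decomposition certifies tw(G) ≤ 4. Conversely, {1, 2, 3, 5, 8} is a clique of size 5, and the vertices of any clique must share a bag in every tree decomposition; so some bag has ≥ 5 vertices and tw(G) ≥ 4. Combining the bounds, tw(G) = 4.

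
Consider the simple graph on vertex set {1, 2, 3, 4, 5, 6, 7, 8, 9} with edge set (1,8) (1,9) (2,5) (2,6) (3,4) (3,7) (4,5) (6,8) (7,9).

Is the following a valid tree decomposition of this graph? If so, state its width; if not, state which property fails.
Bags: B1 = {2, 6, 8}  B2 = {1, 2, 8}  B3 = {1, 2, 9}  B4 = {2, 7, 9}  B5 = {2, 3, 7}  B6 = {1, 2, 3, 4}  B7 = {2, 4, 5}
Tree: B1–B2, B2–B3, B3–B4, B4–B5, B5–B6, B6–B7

A tree decomposition must satisfy three properties: every vertex lies in some bag; for every edge, both endpoints lie together in some bag; and for every vertex, the bags containing it form a connected subtree. Here bags containing vertex 1 are not connected in the tree, so the decomposition is invalid.

No — bags containing vertex 1 are not connected in the tree.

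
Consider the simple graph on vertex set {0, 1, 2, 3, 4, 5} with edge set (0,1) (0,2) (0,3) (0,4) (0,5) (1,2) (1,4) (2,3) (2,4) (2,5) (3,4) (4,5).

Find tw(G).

A width-3 tree decomposition is:
Bags: B1 = {0, 2, 3, 4}  B2 = {0, 2, 4, 5}  B3 = {0, 1, 2, 4}
Tree: B1–B2, B1–B3
The largest bag has 4 vertices, giving width 3; this decomposition certifies tw(G) ≤ 3. For the lower bound, the 4 vertices {0, 1, 2, 4} are pairwise adjacent, and any tree decomposition puts a clique entirely inside one bag — forcing width ≥ 3. Therefore the treewidth is 3.

3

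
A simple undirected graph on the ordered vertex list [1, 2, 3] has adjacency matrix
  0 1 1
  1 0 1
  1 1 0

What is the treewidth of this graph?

2

A width-2 tree decomposition is:
Bags: B1 = {1, 2, 3}
Tree: (single bag)
With just one bag of size 3, the width is 3 − 1 = 2, so tw(G) ≤ 2. For the lower bound, the 3 vertices {1, 2, 3} are pairwise adjacent, and any tree decomposition puts a clique entirely inside one bag — forcing width ≥ 2. Combining the bounds, tw(G) = 2.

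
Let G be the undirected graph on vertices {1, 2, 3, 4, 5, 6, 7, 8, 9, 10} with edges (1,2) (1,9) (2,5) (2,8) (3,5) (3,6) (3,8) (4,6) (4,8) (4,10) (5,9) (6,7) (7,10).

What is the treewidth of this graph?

A width-2 tree decomposition is:
Bags: B1 = {1, 2, 9}  B2 = {2, 5, 9}  B3 = {2, 5, 8}  B4 = {3, 5, 8}  B5 = {3, 4, 8}  B6 = {3, 4, 6}  B7 = {4, 6, 10}  B8 = {6, 7, 10}
Tree: B1–B2, B2–B3, B3–B4, B4–B5, B5–B6, B6–B7, B7–B8
Every bag has size at most 3, so the width is 3 − 1 = 2 and tw(G) ≤ 2. For the lower bound, G contains the cycle 1–9–5–2–1, so G is not a forest; only forests have treewidth ≤ 1, hence tw(G) ≥ 2. Combining the bounds, tw(G) = 2.

2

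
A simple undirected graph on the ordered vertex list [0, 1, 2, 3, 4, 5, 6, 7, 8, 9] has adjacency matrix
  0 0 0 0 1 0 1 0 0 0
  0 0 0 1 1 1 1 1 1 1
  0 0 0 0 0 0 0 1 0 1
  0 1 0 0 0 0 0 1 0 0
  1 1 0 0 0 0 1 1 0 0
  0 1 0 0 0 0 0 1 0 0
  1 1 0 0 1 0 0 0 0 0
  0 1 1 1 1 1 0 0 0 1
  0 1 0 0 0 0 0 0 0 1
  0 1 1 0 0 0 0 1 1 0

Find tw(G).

2

A width-2 tree decomposition is:
Bags: B1 = {1, 7, 9}  B2 = {2, 7, 9}  B3 = {1, 4, 7}  B4 = {1, 4, 6}  B5 = {0, 4, 6}  B6 = {1, 8, 9}  B7 = {1, 5, 7}  B8 = {1, 3, 7}
Tree: B1–B2, B1–B3, B3–B4, B4–B5, B1–B6, B3–B7, B3–B8
Each bag holds 3 vertices, so the decomposition has width 2, which upper-bounds the treewidth. On the other hand G contains the 3-clique {0, 4, 6}. A clique must lie in a single bag of any decomposition, so no decomposition can have width below 2. The upper and lower bounds meet at 2, so that is the treewidth.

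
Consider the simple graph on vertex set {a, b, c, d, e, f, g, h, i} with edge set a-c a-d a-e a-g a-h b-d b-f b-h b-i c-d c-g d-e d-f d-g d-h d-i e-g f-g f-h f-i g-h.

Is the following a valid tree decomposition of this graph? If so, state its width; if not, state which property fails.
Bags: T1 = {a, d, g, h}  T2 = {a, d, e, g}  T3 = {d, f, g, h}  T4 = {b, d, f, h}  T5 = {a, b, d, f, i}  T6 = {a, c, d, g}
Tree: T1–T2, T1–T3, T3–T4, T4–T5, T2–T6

No — bags containing vertex a are not connected in the tree.

A tree decomposition must satisfy three properties: every vertex lies in some bag; for every edge, both endpoints lie together in some bag; and for every vertex, the bags containing it form a connected subtree. Here bags containing vertex a are not connected in the tree, so the decomposition is invalid.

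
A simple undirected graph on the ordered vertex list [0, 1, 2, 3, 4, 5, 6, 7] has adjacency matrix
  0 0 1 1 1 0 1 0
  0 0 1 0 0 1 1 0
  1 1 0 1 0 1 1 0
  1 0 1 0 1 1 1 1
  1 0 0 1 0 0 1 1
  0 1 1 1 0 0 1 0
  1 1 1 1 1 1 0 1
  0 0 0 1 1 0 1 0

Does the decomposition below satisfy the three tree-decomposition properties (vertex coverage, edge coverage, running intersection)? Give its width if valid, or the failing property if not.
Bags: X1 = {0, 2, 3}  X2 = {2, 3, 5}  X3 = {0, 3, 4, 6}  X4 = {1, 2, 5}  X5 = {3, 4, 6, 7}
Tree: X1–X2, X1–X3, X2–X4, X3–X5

No — edge (6,2) lies in no bag.

A tree decomposition must satisfy three properties: every vertex lies in some bag; for every edge, both endpoints lie together in some bag; and for every vertex, the bags containing it form a connected subtree. Here edge (6,2) lies in no bag, so the decomposition is invalid.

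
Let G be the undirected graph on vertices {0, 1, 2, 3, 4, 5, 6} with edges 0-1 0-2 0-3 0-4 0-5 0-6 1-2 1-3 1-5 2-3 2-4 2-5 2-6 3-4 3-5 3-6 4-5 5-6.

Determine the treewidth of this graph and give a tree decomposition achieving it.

Every bag has size at most 5, so the width is 5 − 1 = 4 and tw(G) ≤ 4. For the lower bound, the 5 vertices {0, 1, 2, 3, 5} are pairwise adjacent, and any tree decomposition puts a clique entirely inside one bag — forcing width ≥ 4. Combining the bounds, tw(G) = 4.

Treewidth 4.
One optimal decomposition is:
Bags: B1 = {0, 2, 3, 5, 6}  B2 = {0, 1, 2, 3, 5}  B3 = {0, 2, 3, 4, 5}
Tree: B1–B2, B1–B3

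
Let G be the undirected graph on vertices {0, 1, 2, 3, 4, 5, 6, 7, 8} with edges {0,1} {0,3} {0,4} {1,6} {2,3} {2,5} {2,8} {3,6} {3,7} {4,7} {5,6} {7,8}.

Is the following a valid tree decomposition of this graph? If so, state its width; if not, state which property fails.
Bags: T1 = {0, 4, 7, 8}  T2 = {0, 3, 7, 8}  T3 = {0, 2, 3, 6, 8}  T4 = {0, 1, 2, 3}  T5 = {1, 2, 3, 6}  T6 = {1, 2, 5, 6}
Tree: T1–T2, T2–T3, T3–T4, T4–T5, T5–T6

A tree decomposition must satisfy three properties: every vertex lies in some bag; for every edge, both endpoints lie together in some bag; and for every vertex, the bags containing it form a connected subtree. Here bags containing vertex 6 are not connected in the tree, so the decomposition is invalid.

No — bags containing vertex 6 are not connected in the tree.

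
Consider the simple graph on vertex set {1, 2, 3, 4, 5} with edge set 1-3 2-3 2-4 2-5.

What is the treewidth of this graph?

A width-1 tree decomposition is:
Bags: B1 = {2, 3}  B2 = {2, 4}  B3 = {1, 3}  B4 = {2, 5}
Tree: B1–B2, B1–B3, B1–B4
Each bag holds 2 vertices, so the decomposition has width 1, which upper-bounds the treewidth. G has an edge, so its treewidth is at least 1. The upper and lower bounds meet at 1, so that is the treewidth.

1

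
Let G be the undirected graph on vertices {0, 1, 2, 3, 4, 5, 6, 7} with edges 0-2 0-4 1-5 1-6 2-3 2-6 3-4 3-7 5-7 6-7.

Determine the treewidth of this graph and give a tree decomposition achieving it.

Every bag has size at most 3, so the width is 3 − 1 = 2 and tw(G) ≤ 2. Since 5–1–6–7–5 is a cycle in G, G is not acyclic. Forests are exactly the graphs of treewidth ≤ 1, so tw(G) ≥ 2. Combining the bounds, tw(G) = 2.

Treewidth 2.
One optimal decomposition is:
Bags: B1 = {1, 5, 7}  B2 = {1, 6, 7}  B3 = {3, 6, 7}  B4 = {2, 3, 6}  B5 = {2, 3, 4}  B6 = {0, 2, 4}
Tree: B1–B2, B2–B3, B3–B4, B4–B5, B5–B6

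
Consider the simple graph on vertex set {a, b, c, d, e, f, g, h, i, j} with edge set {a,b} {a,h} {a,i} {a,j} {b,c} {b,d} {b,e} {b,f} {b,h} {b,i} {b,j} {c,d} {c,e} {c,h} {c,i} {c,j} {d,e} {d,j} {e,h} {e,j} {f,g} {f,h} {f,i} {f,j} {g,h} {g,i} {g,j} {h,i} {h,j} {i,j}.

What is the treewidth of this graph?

A width-4 tree decomposition is:
Bags: B1 = {b, c, e, h, j}  B2 = {b, c, d, e, j}  B3 = {b, c, h, i, j}  B4 = {b, f, h, i, j}  B5 = {f, g, h, i, j}  B6 = {a, b, h, i, j}
Tree: B1–B2, B1–B3, B3–B4, B4–B5, B3–B6
Every bag has size at most 5, so the width is 5 − 1 = 4 and tw(G) ≤ 4. On the other hand G contains the 5-clique {b, c, d, e, j}. A clique must lie in a single bag of any decomposition, so no decomposition can have width below 4. Therefore the treewidth is 4.

4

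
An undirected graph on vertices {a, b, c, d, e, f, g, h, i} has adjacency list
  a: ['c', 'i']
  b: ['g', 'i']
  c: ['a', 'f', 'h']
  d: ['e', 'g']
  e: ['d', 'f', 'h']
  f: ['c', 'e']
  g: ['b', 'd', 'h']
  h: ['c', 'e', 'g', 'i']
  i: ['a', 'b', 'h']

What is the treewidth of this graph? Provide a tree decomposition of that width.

Treewidth 3.
Bags: B1 = {b, d, g, i}  B2 = {d, g, h, i}  B3 = {d, e, h, i}  B4 = {a, e, h, i}  B5 = {a, c, e, h}  B6 = {a, c, e, f}
Tree: B1–B2, B2–B3, B3–B4, B4–B5, B5–B6

The largest bag has 4 vertices, giving width 3; this decomposition certifies tw(G) ≤ 3. For the lower bound: the 4 vertex sets {b,d,g}, {i}, {h}, {a,c,e,f} are disjoint, each induces a connected subgraph, and every pair is joined by at least one edge of G. Contracting each set to a single vertex therefore yields K_{4} as a minor, and since treewidth is minor-monotone, tw(G) ≥ tw(K_{4}) = 3. Therefore the treewidth is 3.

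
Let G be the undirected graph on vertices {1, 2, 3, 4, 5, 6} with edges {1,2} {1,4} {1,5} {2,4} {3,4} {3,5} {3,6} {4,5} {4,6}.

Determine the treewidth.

2

A width-2 tree decomposition is:
Bags: B1 = {1, 2, 4}  B2 = {1, 4, 5}  B3 = {3, 4, 5}  B4 = {3, 4, 6}
Tree: B1–B2, B2–B3, B3–B4
The largest bag has 3 vertices, giving width 2; this decomposition certifies tw(G) ≤ 2. On the other hand G contains the 3-clique {1, 2, 4}. A clique must lie in a single bag of any decomposition, so no decomposition can have width below 2. Therefore the treewidth is 2.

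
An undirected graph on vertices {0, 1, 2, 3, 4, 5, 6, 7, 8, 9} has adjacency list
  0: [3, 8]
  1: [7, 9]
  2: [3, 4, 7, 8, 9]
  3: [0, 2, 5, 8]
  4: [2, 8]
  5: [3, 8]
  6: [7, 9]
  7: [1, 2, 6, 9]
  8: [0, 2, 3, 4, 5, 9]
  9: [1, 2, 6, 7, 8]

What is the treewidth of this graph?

A width-2 tree decomposition is:
Bags: B1 = {2, 3, 8}  B2 = {0, 3, 8}  B3 = {2, 8, 9}  B4 = {3, 5, 8}  B5 = {2, 7, 9}  B6 = {1, 7, 9}  B7 = {2, 4, 8}  B8 = {6, 7, 9}
Tree: B1–B2, B1–B3, B2–B4, B3–B5, B5–B6, B3–B7, B5–B8
Every bag has size at most 3, so the width is 3 − 1 = 2 and tw(G) ≤ 2. On the other hand G contains the 3-clique {0, 3, 8}. A clique must lie in a single bag of any decomposition, so no decomposition can have width below 2. The upper and lower bounds meet at 2, so that is the treewidth.

2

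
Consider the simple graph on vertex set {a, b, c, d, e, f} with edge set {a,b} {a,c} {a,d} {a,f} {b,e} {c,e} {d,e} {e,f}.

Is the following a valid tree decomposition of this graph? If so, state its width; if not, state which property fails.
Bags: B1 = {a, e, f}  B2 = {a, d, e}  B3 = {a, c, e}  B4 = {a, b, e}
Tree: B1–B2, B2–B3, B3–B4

Yes; width 2.

Vertex coverage: the bags together contain {a, b, c, d, e, f}, the full vertex set. Edge coverage: each edge of G has both endpoints in at least one bag. Running intersection: for every vertex, the bags containing it form a connected subtree. All three properties hold, so this is a valid tree decomposition of width max|bag| − 1 = 2, and hence tw(G) ≤ 2.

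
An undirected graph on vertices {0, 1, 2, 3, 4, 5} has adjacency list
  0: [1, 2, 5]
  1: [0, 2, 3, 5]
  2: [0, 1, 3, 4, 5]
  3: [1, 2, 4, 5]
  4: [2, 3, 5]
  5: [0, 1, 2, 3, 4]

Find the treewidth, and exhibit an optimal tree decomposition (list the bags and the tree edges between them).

Treewidth 3.
One optimal decomposition is:
Bags: B1 = {2, 3, 4, 5}  B2 = {1, 2, 3, 5}  B3 = {0, 1, 2, 5}
Tree: B1–B2, B2–B3

Each bag holds 4 vertices, so the decomposition has width 3, which upper-bounds the treewidth. For the lower bound, the 4 vertices {0, 1, 2, 5} are pairwise adjacent, and any tree decomposition puts a clique entirely inside one bag — forcing width ≥ 3. The upper and lower bounds meet at 3, so that is the treewidth.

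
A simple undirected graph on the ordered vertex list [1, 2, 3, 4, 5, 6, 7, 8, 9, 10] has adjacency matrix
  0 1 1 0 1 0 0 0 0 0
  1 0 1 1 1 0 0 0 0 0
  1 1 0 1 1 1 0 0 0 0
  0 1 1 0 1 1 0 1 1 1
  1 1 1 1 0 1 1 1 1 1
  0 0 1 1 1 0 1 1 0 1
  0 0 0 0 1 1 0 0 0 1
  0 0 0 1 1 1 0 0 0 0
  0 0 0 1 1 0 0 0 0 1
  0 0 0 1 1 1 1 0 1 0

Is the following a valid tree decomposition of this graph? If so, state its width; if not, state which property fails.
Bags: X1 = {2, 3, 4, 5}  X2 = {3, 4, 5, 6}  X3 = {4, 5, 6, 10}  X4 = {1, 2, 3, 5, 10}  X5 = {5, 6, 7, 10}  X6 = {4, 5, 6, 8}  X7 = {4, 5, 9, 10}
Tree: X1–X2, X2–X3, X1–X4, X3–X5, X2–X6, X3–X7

No — bags containing vertex 10 are not connected in the tree.

A tree decomposition must satisfy three properties: every vertex lies in some bag; for every edge, both endpoints lie together in some bag; and for every vertex, the bags containing it form a connected subtree. Here bags containing vertex 10 are not connected in the tree, so the decomposition is invalid.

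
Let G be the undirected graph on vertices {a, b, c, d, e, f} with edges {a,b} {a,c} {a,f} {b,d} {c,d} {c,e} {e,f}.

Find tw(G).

A width-2 tree decomposition is:
Bags: B1 = {b, c, d}  B2 = {a, b, c}  B3 = {a, c, e}  B4 = {a, e, f}
Tree: B1–B2, B2–B3, B3–B4
Every bag has size at most 3, so the width is 3 − 1 = 2 and tw(G) ≤ 2. For the lower bound, G contains the cycle d–b–a–c–d, so G is not a forest; only forests have treewidth ≤ 1, hence tw(G) ≥ 2. The upper and lower bounds meet at 2, so that is the treewidth.

2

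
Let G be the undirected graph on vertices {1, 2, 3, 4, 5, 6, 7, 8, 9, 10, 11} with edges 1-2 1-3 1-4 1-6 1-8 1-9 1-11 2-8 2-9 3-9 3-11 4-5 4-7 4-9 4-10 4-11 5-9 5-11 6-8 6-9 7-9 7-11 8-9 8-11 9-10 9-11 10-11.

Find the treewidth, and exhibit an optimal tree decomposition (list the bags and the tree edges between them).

Treewidth 3.
One such decomposition:
Bags: B1 = {1, 8, 9, 11}  B2 = {1, 4, 9, 11}  B3 = {1, 2, 8, 9}  B4 = {4, 7, 9, 11}  B5 = {4, 5, 9, 11}  B6 = {1, 6, 8, 9}  B7 = {4, 9, 10, 11}  B8 = {1, 3, 9, 11}
Tree: B1–B2, B1–B3, B2–B4, B4–B5, B1–B6, B5–B7, B2–B8

The largest bag has 4 vertices, giving width 3; this decomposition certifies tw(G) ≤ 3. For the lower bound, the 4 vertices {1, 2, 8, 9} are pairwise adjacent, and any tree decomposition puts a clique entirely inside one bag — forcing width ≥ 3. Combining the bounds, tw(G) = 3.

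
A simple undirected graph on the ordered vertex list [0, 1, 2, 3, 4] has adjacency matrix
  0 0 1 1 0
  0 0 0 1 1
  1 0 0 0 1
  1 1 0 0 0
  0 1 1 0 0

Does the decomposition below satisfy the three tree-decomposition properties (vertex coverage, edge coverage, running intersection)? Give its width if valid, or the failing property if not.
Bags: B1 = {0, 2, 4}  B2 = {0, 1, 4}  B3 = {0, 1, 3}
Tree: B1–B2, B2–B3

Every vertex of G appears in some bag (union = {0, 1, 2, 3, 4}); every edge is covered by a bag; and for each vertex v the set of bags containing v is connected in the bag tree. The decomposition is therefore valid. The largest bag has 3 vertices, so the width is 2.

Yes; width 2.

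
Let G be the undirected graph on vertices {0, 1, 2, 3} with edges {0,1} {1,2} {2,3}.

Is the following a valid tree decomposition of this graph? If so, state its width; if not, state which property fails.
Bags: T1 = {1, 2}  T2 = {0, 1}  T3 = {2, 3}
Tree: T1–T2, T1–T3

Every vertex of G appears in some bag (union = {0, 1, 2, 3}); every edge is covered by a bag; and for each vertex v the set of bags containing v is connected in the bag tree. The decomposition is therefore valid. The largest bag has 2 vertices, so the width is 1.

Yes; width 1.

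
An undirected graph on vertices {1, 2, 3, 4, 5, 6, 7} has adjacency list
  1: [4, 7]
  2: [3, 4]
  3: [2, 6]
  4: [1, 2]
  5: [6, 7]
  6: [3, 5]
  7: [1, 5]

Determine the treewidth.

2

A width-2 tree decomposition is:
Bags: B1 = {5, 6, 7}  B2 = {1, 6, 7}  B3 = {1, 4, 6}  B4 = {2, 4, 6}  B5 = {2, 3, 6}
Tree: B1–B2, B2–B3, B3–B4, B4–B5
Every bag has size at most 3, so the width is 3 − 1 = 2 and tw(G) ≤ 2. For the lower bound, G contains the cycle 6–5–7–1–4–2–3–6, so G is not a forest; only forests have treewidth ≤ 1, hence tw(G) ≥ 2. Combining the bounds, tw(G) = 2.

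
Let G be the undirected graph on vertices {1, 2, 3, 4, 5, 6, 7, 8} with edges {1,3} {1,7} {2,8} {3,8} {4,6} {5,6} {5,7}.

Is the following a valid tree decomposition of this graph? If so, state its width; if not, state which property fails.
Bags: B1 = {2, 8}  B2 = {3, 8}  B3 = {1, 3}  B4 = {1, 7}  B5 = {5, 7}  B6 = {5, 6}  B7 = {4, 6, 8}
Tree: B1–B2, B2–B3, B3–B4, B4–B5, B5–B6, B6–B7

A tree decomposition must satisfy three properties: every vertex lies in some bag; for every edge, both endpoints lie together in some bag; and for every vertex, the bags containing it form a connected subtree. Here bags containing vertex 8 are not connected in the tree, so the decomposition is invalid.

No — bags containing vertex 8 are not connected in the tree.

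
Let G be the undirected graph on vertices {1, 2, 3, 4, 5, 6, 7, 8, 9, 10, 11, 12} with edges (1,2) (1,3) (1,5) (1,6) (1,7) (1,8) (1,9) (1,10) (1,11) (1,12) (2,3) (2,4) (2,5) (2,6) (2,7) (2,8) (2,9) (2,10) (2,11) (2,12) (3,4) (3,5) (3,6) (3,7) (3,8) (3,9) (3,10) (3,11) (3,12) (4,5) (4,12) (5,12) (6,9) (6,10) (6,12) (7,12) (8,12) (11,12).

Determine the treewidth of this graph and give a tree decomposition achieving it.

The largest bag has 5 vertices, giving width 4; this decomposition certifies tw(G) ≤ 4. On the other hand G contains the 5-clique {1, 2, 3, 6, 9}. A clique must lie in a single bag of any decomposition, so no decomposition can have width below 4. Therefore the treewidth is 4.

Treewidth 4.
Bags: B1 = {1, 2, 3, 5, 12}  B2 = {1, 2, 3, 7, 12}  B3 = {1, 2, 3, 11, 12}  B4 = {1, 2, 3, 6, 12}  B5 = {2, 3, 4, 5, 12}  B6 = {1, 2, 3, 6, 10}  B7 = {1, 2, 3, 8, 12}  B8 = {1, 2, 3, 6, 9}
Tree: B1–B2, B2–B3, B3–B4, B1–B5, B4–B6, B3–B7, B6–B8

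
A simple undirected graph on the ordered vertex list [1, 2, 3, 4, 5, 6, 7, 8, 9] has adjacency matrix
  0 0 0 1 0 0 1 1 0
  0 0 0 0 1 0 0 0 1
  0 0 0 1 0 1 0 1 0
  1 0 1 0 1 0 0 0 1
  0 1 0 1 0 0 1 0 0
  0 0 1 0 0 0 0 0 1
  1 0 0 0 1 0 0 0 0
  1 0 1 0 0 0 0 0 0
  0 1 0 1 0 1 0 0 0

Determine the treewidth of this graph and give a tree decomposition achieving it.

Each bag holds 4 vertices, so the decomposition has width 3, which upper-bounds the treewidth. For the lower bound: the 4 vertex sets {3,6,8}, {9}, {4}, {1,2,5,7} are disjoint, each induces a connected subgraph, and every pair is joined by at least one edge of G. Contracting each set to a single vertex therefore yields K_{4} as a minor, and since treewidth is minor-monotone, tw(G) ≥ tw(K_{4}) = 3. Hence tw(G) = 3 exactly.

Treewidth 3.
One optimal decomposition is:
Bags: B1 = {3, 6, 8, 9}  B2 = {3, 4, 8, 9}  B3 = {1, 4, 8, 9}  B4 = {1, 2, 4, 9}  B5 = {1, 2, 4, 5}  B6 = {1, 2, 5, 7}
Tree: B1–B2, B2–B3, B3–B4, B4–B5, B5–B6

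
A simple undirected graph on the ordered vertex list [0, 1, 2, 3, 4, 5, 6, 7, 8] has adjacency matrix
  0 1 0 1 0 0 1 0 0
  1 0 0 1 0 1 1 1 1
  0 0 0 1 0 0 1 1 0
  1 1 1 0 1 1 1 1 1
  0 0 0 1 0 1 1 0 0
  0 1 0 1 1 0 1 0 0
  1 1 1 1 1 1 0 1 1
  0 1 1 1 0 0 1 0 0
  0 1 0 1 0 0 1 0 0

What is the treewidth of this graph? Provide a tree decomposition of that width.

Treewidth 3.
One optimal decomposition is:
Bags: B1 = {1, 3, 5, 6}  B2 = {3, 4, 5, 6}  B3 = {0, 1, 3, 6}  B4 = {1, 3, 6, 7}  B5 = {1, 3, 6, 8}  B6 = {2, 3, 6, 7}
Tree: B1–B2, B1–B3, B1–B4, B3–B5, B4–B6

Each bag holds 4 vertices, so the decomposition has width 3, which upper-bounds the treewidth. Conversely, {0, 1, 3, 6} is a clique of size 4, and the vertices of any clique must share a bag in every tree decomposition; so some bag has ≥ 4 vertices and tw(G) ≥ 3. Hence tw(G) = 3 exactly.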